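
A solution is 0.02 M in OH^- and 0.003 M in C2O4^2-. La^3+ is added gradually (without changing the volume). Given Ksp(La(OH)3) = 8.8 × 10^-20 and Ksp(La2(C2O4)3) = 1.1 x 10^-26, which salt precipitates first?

Precipitation of each salt starts when its ion product equals its Ksp.
For La(OH)3: 8.8 × 10^-20 = (0.02)^3 × [La^3+]  ⇒  [La^3+] = 1.1 × 10^-14 M.
For La2(C2O4)3: 1.1 x 10^-26 = (0.003)^3 × [La^3+]^2  ⇒  [La^3+] = 6.4 × 10^-10 M.
The salt with the lower threshold [La^3+] precipitates first: La(OH)3.

La(OH)3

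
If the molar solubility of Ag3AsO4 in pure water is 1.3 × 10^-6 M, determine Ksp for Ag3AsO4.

Ag3AsO4(s) ⇌ 3 Ag^+(aq) + AsO4^3-(aq)
If s mol/L of Ag3AsO4 dissolves, [Ag^+] = 3s and [AsO4^3-] = s.
Ksp = [Ag^+]^3[AsO4^3-]
So Ksp = (3s)^3 × s = 27s^4
Ksp = 27 × (1.3 x 10^-6)^4 = 7.7 × 10^-23

Ksp = 7.7 × 10^-23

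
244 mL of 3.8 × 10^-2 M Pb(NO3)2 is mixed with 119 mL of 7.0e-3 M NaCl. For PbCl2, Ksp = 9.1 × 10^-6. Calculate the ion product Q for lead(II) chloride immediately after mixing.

1.3 × 10^-7

Total volume = 244 + 119 = 363 mL.
[Pb^2+] = 3.8 × 10^-2 × (244/363) = 2.55 × 10^-2 M
[Cl^-] = 7.0 x 10^-3 × (119/363) = 2.29 × 10^-3 M
PbCl2(s) ⇌ Pb^2+ + 2 Cl^-, so Q = [Pb^2+][Cl^-]^2
Q = (2.55 × 10^-2)(2.29 × 10^-3)^2 = 1.3 × 10^-7
Q < Ksp, so no precipitate of PbCl2 forms.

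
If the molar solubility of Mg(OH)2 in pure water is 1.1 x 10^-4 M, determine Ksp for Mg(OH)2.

Ksp = 5.3e-12

Mg(OH)2(s) ⇌ Mg^2+ + 2 OH^-
Let s = molar solubility. Then [Mg^2+] = s and [OH^-] = 2s.
Ksp = [Mg^2+][OH^-]^2
Substituting: Ksp = s(2s)^2 = 4s^3
Ksp = 4 × (1.1 x 10^-4)^3 = 5.3 x 10^-12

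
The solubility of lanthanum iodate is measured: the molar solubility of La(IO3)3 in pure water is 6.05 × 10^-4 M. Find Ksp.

La(IO3)3(s) ⇌ La^3+(aq) + 3 IO3^-(aq)
Let s = molar solubility. Then [La^3+] = s and [IO3^-] = 3s.
Ksp = [La^3+][IO3^-]^3
Ksp = s(3s)^3 = 27s^4
With s = 6.05 × 10^-4: Ksp = 3.62 × 10^-12

Ksp ≈ 3.62 x 10^-12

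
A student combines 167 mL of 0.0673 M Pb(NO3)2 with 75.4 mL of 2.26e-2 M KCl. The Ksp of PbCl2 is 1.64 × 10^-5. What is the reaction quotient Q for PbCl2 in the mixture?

2.29 × 10^-6

Total volume = 167 + 75.4 = 242.4 mL.
[Pb^2+] = 6.73 x 10^-2 × (167/242.4) = 4.637 × 10^-2 M
[Cl^-] = 2.26 x 10^-2 × (75.4/242.4) = 7.030 × 10^-3 M
PbCl2(s) ⇌ Pb^2+(aq) + 2 Cl^-(aq), so Q = [Pb^2+][Cl^-]^2
Q = (4.637 × 10^-2)(7.030 x 10^-3)^2 = 2.29 × 10^-6
Q < Ksp, so no precipitate of PbCl2 forms.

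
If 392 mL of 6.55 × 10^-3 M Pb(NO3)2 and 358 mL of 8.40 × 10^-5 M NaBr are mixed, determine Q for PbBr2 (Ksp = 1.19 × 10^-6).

Total volume = 392 + 358 = 750 mL.
[Pb^2+] = 6.55 × 10^-3 × (392/750) = 3.423 × 10^-3 M
[Br^-] = 8.40 x 10^-5 × (358/750) = 4.010 x 10^-5 M
PbBr2(s) ⇌ Pb^2+(aq) + 2 Br^-(aq), so Q = [Pb^2+][Br^-]^2
Q = (3.423 × 10^-3)(4.010 x 10^-5)^2 = 5.50 x 10^-12
Q < Ksp, so no precipitate of PbBr2 forms.

Q = 5.50e-12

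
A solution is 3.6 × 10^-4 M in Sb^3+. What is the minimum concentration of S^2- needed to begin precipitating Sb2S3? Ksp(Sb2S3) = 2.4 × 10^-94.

Sb2S3(s) <=> 2 Sb^3+(aq) + 3 S^2-(aq)
Ksp = [Sb^3+]^2[S^2-]^3
Precipitation begins when Q = Ksp. With [Sb^3+] = 3.6 × 10^-4 M:
2.4 × 10^-94 = (3.6 × 10^-4)^2 × [S^2-]^3
[S^2-] = (2.4 × 10^-94 / 1.30 × 10^-7)^(1/3) = 1.2 × 10^-29 M

[S^2-] ≈ 1.2 × 10^-29 M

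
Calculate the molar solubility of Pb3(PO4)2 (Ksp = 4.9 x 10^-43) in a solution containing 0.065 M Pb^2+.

Pb3(PO4)2(s) <=> 3 Pb^2+ + 2 PO4^3-
Ksp = [Pb^2+]^3[PO4^3-]^2
If s mol/L dissolves here, [Pb^2+] = 0.065 + 3s ≈ 0.065, [PO4^3-] = 2s (common-ion effect: Pb^2+ is already 0.065 M).
Ksp ≈ (0.065)^3 × (2s)^2
s = 2.1 × 10^-20 M
Check: 3s = 6.3 x 10^-20 ≪ 0.065, so the approximation is valid.

s = 2.1 × 10^-20 M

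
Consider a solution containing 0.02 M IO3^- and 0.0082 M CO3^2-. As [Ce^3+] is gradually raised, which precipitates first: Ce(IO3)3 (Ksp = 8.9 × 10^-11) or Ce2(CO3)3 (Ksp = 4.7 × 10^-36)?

Ce2(CO3)3

Precipitation of each salt starts when its ion product equals its Ksp.
For Ce(IO3)3: 8.9 × 10^-11 = (0.02)^3 × [Ce^3+]  ⇒  [Ce^3+] = 1.1 x 10^-5 M.
For Ce2(CO3)3: 4.7 × 10^-36 = (0.0082)^3 × [Ce^3+]^2  ⇒  [Ce^3+] = 2.9 x 10^-15 M.
The salt with the lower threshold [Ce^3+] precipitates first: Ce2(CO3)3.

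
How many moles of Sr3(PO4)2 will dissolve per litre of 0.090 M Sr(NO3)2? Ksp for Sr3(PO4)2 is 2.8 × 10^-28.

Sr3(PO4)2(s) ⇌ 3 Sr^2+(aq) + 2 PO4^3-(aq)
Ksp = [Sr^2+]^3[PO4^3-]^2
Let s = moles of Sr3(PO4)2 that dissolve per litre. [Sr^2+] = 0.090 + 3s ≈ 0.090, [PO4^3-] = 2s (Ksp is small, so little additional dissolves).
Ksp ≈ (0.090)^3 × (2s)^2
s = 3.1 × 10^-13 M
Check: 3s = 9.3 × 10^-13 ≪ 0.090, so the approximation is valid.

s = 3.1 x 10^-13 M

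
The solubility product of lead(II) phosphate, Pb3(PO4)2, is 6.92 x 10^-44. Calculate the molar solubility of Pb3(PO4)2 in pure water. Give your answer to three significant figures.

9.15 × 10^-10 M

Pb3(PO4)2(s) ⇌ 3 Pb^2+ + 2 PO4^3-
Ksp = [Pb^2+]^3[PO4^3-]^2
For each mole of Pb3(PO4)2 that dissolves: [Pb^2+] = 3s, [PO4^3-] = 2s.
So Ksp = (3s)^3 × (2s)^2 = 108s^5
Solving, s = (6.92 x 10^-44/108)^(1/5) = 9.15 × 10^-10 M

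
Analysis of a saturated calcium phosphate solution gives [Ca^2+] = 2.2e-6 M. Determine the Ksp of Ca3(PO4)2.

Ca3(PO4)2(s) ⇌ 3 Ca^2+ + 2 PO4^3-
Stoichiometry gives [PO4^3-] = (2/3)[Ca^2+] = 1.47 × 10^-6 M.
Ksp = [Ca^2+]^3[PO4^3-]^2
Ksp = (2.2 x 10^-6)^3 × (1.47 x 10^-6)^2 = 2.3 x 10^-29

Ksp = 2.3 x 10^-29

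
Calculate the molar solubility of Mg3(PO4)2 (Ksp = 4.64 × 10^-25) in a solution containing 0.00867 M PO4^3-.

Mg3(PO4)2(s) ⇌ 3 Mg^2+(aq) + 2 PO4^3-(aq)
Ksp = [Mg^2+]^3[PO4^3-]^2
Let s = moles of Mg3(PO4)2 that dissolve per litre. [Mg^2+] = 3s, [PO4^3-] = 0.00867 + 2s ≈ 0.00867 (common-ion effect: PO4^3- is already 0.00867 M).
Ksp ≈ (3s)^3 × (0.00867)^2
s = 6.11 × 10^-8 M
Check: 2s = 1.2 x 10^-7 ≪ 0.00867, so the approximation is valid.

s ≈ 6.11e-8 M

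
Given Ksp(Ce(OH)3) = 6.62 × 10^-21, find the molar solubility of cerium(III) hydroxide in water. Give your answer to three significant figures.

s = 3.96e-6 M

Ce(OH)3(s) ⇌ Ce^3+ + 3 OH^-
Ksp = [Ce^3+][OH^-]^3
Let s = molar solubility. Then [Ce^3+] = s and [OH^-] = 3s.
Substituting: Ksp = s(3s)^3 = 27s^4
Solving, s = (6.62 × 10^-21/27)^(1/4) = 3.96 x 10^-6 M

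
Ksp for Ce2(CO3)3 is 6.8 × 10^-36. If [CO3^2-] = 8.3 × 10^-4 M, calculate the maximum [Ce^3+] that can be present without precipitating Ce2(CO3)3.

[Ce^3+] = 1.1e-13 M

Ce2(CO3)3(s) <=> 2 Ce^3+ + 3 CO3^2-
Ksp = [Ce^3+]^2[CO3^2-]^3
Precipitation begins when Q = Ksp. With [CO3^2-] = 8.3 × 10^-4 M:
6.8 × 10^-36 = (8.3 × 10^-4)^3 × [Ce^3+]^2
[Ce^3+] = (6.8 × 10^-36 / 5.72 × 10^-10)^(1/2) = 1.1 × 10^-13 M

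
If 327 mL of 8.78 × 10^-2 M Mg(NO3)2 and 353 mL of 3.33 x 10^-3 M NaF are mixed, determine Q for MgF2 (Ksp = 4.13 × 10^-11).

1.26 × 10^-7

Total volume = 327 + 353 = 680 mL.
[Mg^2+] = 8.78 × 10^-2 × (327/680) = 4.222 × 10^-2 M
[F^-] = 3.33 × 10^-3 × (353/680) = 1.729 x 10^-3 M
MgF2(s) ⇌ Mg^2+(aq) + 2 F^-(aq), so Q = [Mg^2+][F^-]^2
Q = (4.222 × 10^-2)(1.729 × 10^-3)^2 = 1.26 x 10^-7
Q > Ksp, so MgF2 will precipitate.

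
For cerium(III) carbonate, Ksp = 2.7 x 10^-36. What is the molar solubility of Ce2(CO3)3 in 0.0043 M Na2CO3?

Ce2(CO3)3(s) ⇌ 2 Ce^3+ + 3 CO3^2-
Ksp = [Ce^3+]^2[CO3^2-]^3
If s mol/L dissolves here, [Ce^3+] = 2s, [CO3^2-] = 0.0043 + 3s ≈ 0.0043 (common-ion effect: CO3^2- is already 0.0043 M).
Ksp ≈ (2s)^2 × (0.0043)^3
s = 2.9 × 10^-15 M
Check: 3s = 8.7 × 10^-15 ≪ 0.0043, so the approximation is valid.

s = 2.9 × 10^-15 M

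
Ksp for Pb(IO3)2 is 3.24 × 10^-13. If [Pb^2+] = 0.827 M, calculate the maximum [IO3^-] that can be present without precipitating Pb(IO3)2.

[IO3^-] ≈ 6.26 × 10^-7 M

Pb(IO3)2(s) ⇌ Pb^2+ + 2 IO3^-
Ksp = [Pb^2+][IO3^-]^2
Precipitation begins when Q = Ksp. With [Pb^2+] = 0.827 M:
3.24 × 10^-13 = (0.827) × [IO3^-]^2
[IO3^-] = (3.24 × 10^-13 / 8.27 × 10^-1)^(1/2) = 6.26 × 10^-7 M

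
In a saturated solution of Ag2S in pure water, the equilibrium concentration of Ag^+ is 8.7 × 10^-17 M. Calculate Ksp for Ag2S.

Ksp ≈ 3.3 × 10^-49

Ag2S(s) <=> 2 Ag^+(aq) + S^2-(aq)
Stoichiometry gives [S^2-] = (1/2)[Ag^+] = 4.35 × 10^-17 M.
Ksp = [Ag^+]^2[S^2-]
Ksp = (8.7 x 10^-17)^2 × 4.35 x 10^-17 = 3.3 × 10^-49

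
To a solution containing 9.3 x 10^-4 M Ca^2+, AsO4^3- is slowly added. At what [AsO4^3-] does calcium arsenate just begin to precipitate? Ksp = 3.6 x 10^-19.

Ca3(AsO4)2(s) <=> 3 Ca^2+(aq) + 2 AsO4^3-(aq)
Ksp = [Ca^2+]^3[AsO4^3-]^2
Precipitation begins when Q = Ksp. With [Ca^2+] = 9.3 x 10^-4 M:
3.6 x 10^-19 = (9.3 x 10^-4)^3 × [AsO4^3-]^2
[AsO4^3-] = (3.6 x 10^-19 / 8.04 x 10^-10)^(1/2) = 2.1 x 10^-5 M

[AsO4^3-] ≈ 2.1 × 10^-5 M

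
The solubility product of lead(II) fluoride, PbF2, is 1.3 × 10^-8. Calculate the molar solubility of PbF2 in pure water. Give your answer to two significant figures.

PbF2(s) ⇌ Pb^2+(aq) + 2 F^-(aq)
Ksp = [Pb^2+][F^-]^2
Let s = molar solubility. Then [Pb^2+] = s and [F^-] = 2s.
So Ksp = s × (2s)^2 = 4s^3
s = (1.3 × 10^-8 / 4)^(1/3) = 1.5 × 10^-3 M

s ≈ 1.5 x 10^-3 M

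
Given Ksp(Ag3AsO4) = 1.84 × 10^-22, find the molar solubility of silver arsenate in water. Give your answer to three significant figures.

Ag3AsO4(s) ⇌ 3 Ag^+(aq) + AsO4^3-(aq)
Ksp = [Ag^+]^3[AsO4^3-]
For each mole of Ag3AsO4 that dissolves: [Ag^+] = 3s, [AsO4^3-] = s.
Ksp = (3s)^3s = 27s^4
s = (1.84 × 10^-22 / 27)^(1/4) = 1.62 x 10^-6 M

s ≈ 1.62 × 10^-6 M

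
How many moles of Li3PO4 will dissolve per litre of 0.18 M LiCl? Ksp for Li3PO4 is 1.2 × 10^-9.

Li3PO4(s) <=> 3 Li^+ + PO4^3-
Ksp = [Li^+]^3[PO4^3-]
Let s be the molar solubility in this solution. [Li^+] = 0.18 + 3s ≈ 0.18, [PO4^3-] = s (since Li^+ from LiCl dominates).
Ksp ≈ (0.18)^3 × s
s = 2.1 × 10^-7 M
Check: 3s = 6.2 × 10^-7 ≪ 0.18, so the approximation is valid.

s ≈ 2.1 x 10^-7 M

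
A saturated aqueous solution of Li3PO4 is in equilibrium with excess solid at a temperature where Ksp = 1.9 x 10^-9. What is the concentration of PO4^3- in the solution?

[PO4^3-] ≈ 2.9e-3 M

Li3PO4(s) ⇌ 3 Li^+(aq) + PO4^3-(aq)
Ksp = [Li^+]^3[PO4^3-]
Let s = molar solubility. Then [Li^+] = 3s and [PO4^3-] = s.
Ksp = (3s)^3s = 27s^4
Solving, s = (1.9 x 10^-9/27)^(1/4) = 2.90 x 10^-3 M
[PO4^3-] = s = 2.9 × 10^-3 M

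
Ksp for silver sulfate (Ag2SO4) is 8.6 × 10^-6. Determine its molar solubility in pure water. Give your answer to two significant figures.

s = 0.013 M

Ag2SO4(s) ⇌ 2 Ag^+ + SO4^2-
Ksp = [Ag^+]^2[SO4^2-]
With molar solubility s: [Ag^+] = 2s, [SO4^2-] = s.
Substituting: Ksp = (2s)^2s = 4s^3
Solving, s = (8.6 × 10^-6/4)^(1/3) = 1.3 × 10^-2 M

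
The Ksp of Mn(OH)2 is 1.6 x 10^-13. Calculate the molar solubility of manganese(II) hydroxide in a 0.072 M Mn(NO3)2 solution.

s = 7.5 × 10^-7 M

Mn(OH)2(s) <=> Mn^2+ + 2 OH^-
Ksp = [Mn^2+][OH^-]^2
Let s = moles of Mn(OH)2 that dissolve per litre. [Mn^2+] = 0.072 + s ≈ 0.072, [OH^-] = 2s (Ksp is small, so little additional dissolves).
Ksp ≈ 0.072 × (2s)^2
s = 7.5 × 10^-7 M
Check: s = 7.5 × 10^-7 ≪ 0.072, so the approximation is valid.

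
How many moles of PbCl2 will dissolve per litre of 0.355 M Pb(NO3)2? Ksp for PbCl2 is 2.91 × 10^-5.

4.53 × 10^-3 M

PbCl2(s) ⇌ Pb^2+(aq) + 2 Cl^-(aq)
Ksp = [Pb^2+][Cl^-]^2
Let s = moles of PbCl2 that dissolve per litre. [Pb^2+] = 0.355 + s ≈ 0.355, [Cl^-] = 2s (common-ion effect: Pb^2+ is already 0.355 M).
Ksp ≈ 0.355 × (2s)^2
s = 4.53 x 10^-3 M
Check: s = 4.5 × 10^-3 ≪ 0.355, so the approximation is valid.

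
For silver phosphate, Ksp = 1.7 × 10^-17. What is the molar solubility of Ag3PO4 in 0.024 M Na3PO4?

Ag3PO4(s) ⇌ 3 Ag^+(aq) + PO4^3-(aq)
Ksp = [Ag^+]^3[PO4^3-]
If s mol/L dissolves here, [Ag^+] = 3s, [PO4^3-] = 0.024 + s ≈ 0.024 (common-ion effect: PO4^3- is already 0.024 M).
Ksp ≈ (3s)^3 × 0.024
s = 3.0 × 10^-6 M
Check: s = 3.0 × 10^-6 ≪ 0.024, so the approximation is valid.

3.0 × 10^-6 M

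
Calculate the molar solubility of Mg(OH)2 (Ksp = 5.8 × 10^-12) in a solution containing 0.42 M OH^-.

s ≈ 3.3 x 10^-11 M

Mg(OH)2(s) ⇌ Mg^2+(aq) + 2 OH^-(aq)
Ksp = [Mg^2+][OH^-]^2
If s mol/L dissolves here, [Mg^2+] = s, [OH^-] = 0.42 + 2s ≈ 0.42 (since the OH^- already present dominates).
Ksp ≈ s × (0.42)^2
s = 3.3 x 10^-11 M
Check: 2s = 6.6 × 10^-11 ≪ 0.42, so the approximation is valid.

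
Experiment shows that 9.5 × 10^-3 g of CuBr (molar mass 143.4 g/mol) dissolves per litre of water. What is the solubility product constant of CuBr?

Ksp = 4.4 × 10^-9

Molar solubility s = (9.5 × 10^-3 g/L) / (143.4 g/mol) = 6.62 × 10^-5 M.
CuBr(s) <=> Cu^+ + Br^-
With molar solubility s: [Cu^+] = s, [Br^-] = s.
Ksp = [Cu^+][Br^-]
Ksp = s × s = s^2
With s = 6.62 x 10^-5: Ksp = 4.4 x 10^-9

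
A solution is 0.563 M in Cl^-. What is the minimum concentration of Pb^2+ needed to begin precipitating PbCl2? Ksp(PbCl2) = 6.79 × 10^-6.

PbCl2(s) ⇌ Pb^2+(aq) + 2 Cl^-(aq)
Ksp = [Pb^2+][Cl^-]^2
Precipitation begins when Q = Ksp. With [Cl^-] = 0.563 M:
6.79 × 10^-6 = (0.563)^2 × [Pb^2+]
[Pb^2+] = (6.79 × 10^-6 / 3.170 × 10^-1) = 2.14 × 10^-5 M

2.14 x 10^-5 M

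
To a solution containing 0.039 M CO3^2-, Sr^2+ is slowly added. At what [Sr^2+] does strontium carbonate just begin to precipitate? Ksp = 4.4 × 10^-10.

SrCO3(s) <=> Sr^2+(aq) + CO3^2-(aq)
Ksp = [Sr^2+][CO3^2-]
Precipitation begins when Q = Ksp. With [CO3^2-] = 0.039 M:
4.4 × 10^-10 = (0.039) × [Sr^2+]
[Sr^2+] = (4.4 × 10^-10 / 3.9 × 10^-2) = 1.1 x 10^-8 M

[Sr^2+] ≈ 1.1 x 10^-8 M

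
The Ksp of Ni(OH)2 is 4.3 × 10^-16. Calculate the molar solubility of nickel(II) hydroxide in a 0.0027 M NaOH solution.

s = 5.9 × 10^-11 M

Ni(OH)2(s) ⇌ Ni^2+(aq) + 2 OH^-(aq)
Ksp = [Ni^2+][OH^-]^2
If s mol/L dissolves here, [Ni^2+] = s, [OH^-] = 0.0027 + 2s ≈ 0.0027 (common-ion effect: OH^- is already 0.0027 M).
Ksp ≈ s × (0.0027)^2
s = 5.9 × 10^-11 M
Check: 2s = 1.2 × 10^-10 ≪ 0.0027, so the approximation is valid.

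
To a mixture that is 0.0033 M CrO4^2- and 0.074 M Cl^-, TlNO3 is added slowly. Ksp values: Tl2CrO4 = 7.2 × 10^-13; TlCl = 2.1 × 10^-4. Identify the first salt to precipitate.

Tl2CrO4

Each salt begins to precipitate when Q = Ksp, i.e. when [Tl^+] reaches its threshold.
For Tl2CrO4: 7.2 × 10^-13 = 0.0033 × [Tl^+]^2  ⇒  [Tl^+] = 1.5 × 10^-5 M.
For TlCl: 2.1 × 10^-4 = 0.074 × [Tl^+]  ⇒  [Tl^+] = 2.8 x 10^-3 M.
The salt with the lower threshold [Tl^+] precipitates first: Tl2CrO4.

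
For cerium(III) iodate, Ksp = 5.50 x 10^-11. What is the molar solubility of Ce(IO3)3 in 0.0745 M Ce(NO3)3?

Ce(IO3)3(s) ⇌ Ce^3+ + 3 IO3^-
Ksp = [Ce^3+][IO3^-]^3
Let s = moles of Ce(IO3)3 that dissolve per litre. [Ce^3+] = 0.0745 + s ≈ 0.0745, [IO3^-] = 3s (since Ce^3+ from Ce(NO3)3 dominates).
Ksp ≈ 0.0745 × (3s)^3
s = 3.01 x 10^-4 M
Check: s = 3.0 × 10^-4 ≪ 0.0745, so the approximation is valid.

s = 3.01 × 10^-4 M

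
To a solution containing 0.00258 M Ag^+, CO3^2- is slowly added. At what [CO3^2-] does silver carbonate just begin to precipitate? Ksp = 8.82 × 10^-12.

Ag2CO3(s) <=> 2 Ag^+ + CO3^2-
Ksp = [Ag^+]^2[CO3^2-]
Precipitation begins when Q = Ksp. With [Ag^+] = 0.00258 M:
8.82 × 10^-12 = (0.00258)^2 × [CO3^2-]
[CO3^2-] = (8.82 × 10^-12 / 6.656 × 10^-6) = 1.33 x 10^-6 M

1.33 × 10^-6 M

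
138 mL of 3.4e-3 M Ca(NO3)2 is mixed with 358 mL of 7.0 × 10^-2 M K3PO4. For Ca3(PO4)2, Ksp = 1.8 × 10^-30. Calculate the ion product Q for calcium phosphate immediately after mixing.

2.2e-12

Total volume = 138 + 358 = 496 mL.
[Ca^2+] = 3.4 × 10^-3 × (138/496) = 9.46 x 10^-4 M
[PO4^3-] = 7.0 × 10^-2 × (358/496) = 5.05 × 10^-2 M
Ca3(PO4)2(s) ⇌ 3 Ca^2+ + 2 PO4^3-, so Q = [Ca^2+]^3[PO4^3-]^2
Q = (9.46 × 10^-4)^3(5.05 × 10^-2)^2 = 2.2 x 10^-12
Q > Ksp, so Ca3(PO4)2 will precipitate.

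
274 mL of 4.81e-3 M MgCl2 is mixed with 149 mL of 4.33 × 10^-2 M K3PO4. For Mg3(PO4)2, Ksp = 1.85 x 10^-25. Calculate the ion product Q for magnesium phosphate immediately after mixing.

Total volume = 274 + 149 = 423 mL.
[Mg^2+] = 4.81 × 10^-3 × (274/423) = 3.116 × 10^-3 M
[PO4^3-] = 4.33 × 10^-2 × (149/423) = 1.525 x 10^-2 M
Mg3(PO4)2(s) ⇌ 3 Mg^2+(aq) + 2 PO4^3-(aq), so Q = [Mg^2+]^3[PO4^3-]^2
Q = (3.116 × 10^-3)^3(1.525 x 10^-2)^2 = 7.04 x 10^-12
Q > Ksp, so Mg3(PO4)2 will precipitate.

Q ≈ 7.04e-12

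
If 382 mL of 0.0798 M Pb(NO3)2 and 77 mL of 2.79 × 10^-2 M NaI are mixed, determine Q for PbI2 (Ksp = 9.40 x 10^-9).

Q ≈ 1.45 × 10^-6

Total volume = 382 + 77 = 459 mL.
[Pb^2+] = 7.98 x 10^-2 × (382/459) = 6.641 x 10^-2 M
[I^-] = 2.79 x 10^-2 × (77/459) = 4.680 x 10^-3 M
PbI2(s) ⇌ Pb^2+ + 2 I^-, so Q = [Pb^2+][I^-]^2
Q = (6.641 × 10^-2)(4.680 × 10^-3)^2 = 1.45 × 10^-6
Q > Ksp, so PbI2 will precipitate.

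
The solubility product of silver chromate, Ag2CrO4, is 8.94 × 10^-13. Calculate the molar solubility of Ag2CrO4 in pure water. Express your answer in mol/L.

Ag2CrO4(s) ⇌ 2 Ag^+ + CrO4^2-
Ksp = [Ag^+]^2[CrO4^2-]
Let s = molar solubility. Then [Ag^+] = 2s and [CrO4^2-] = s.
Ksp = (2s)^2s = 4s^3
s^3 = 8.94 × 10^-13 / 4, so s = 6.07 × 10^-5 M

s ≈ 6.07 × 10^-5 M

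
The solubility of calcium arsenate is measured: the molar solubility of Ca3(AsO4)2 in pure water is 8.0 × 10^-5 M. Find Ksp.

3.5 × 10^-19

Ca3(AsO4)2(s) ⇌ 3 Ca^2+(aq) + 2 AsO4^3-(aq)
With molar solubility s: [Ca^2+] = 3s, [AsO4^3-] = 2s.
Ksp = [Ca^2+]^3[AsO4^3-]^2
So Ksp = (3s)^3 × (2s)^2 = 108s^5
Ksp = 108 × (8.0 × 10^-5)^5 = 3.5 x 10^-19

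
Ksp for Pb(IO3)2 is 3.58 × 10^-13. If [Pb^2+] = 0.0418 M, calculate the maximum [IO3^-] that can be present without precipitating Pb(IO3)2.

2.93 × 10^-6 M

Pb(IO3)2(s) ⇌ Pb^2+ + 2 IO3^-
Ksp = [Pb^2+][IO3^-]^2
Precipitation begins when Q = Ksp. With [Pb^2+] = 0.0418 M:
3.58 × 10^-13 = (0.0418) × [IO3^-]^2
[IO3^-] = (3.58 × 10^-13 / 4.18 x 10^-2)^(1/2) = 2.93 × 10^-6 M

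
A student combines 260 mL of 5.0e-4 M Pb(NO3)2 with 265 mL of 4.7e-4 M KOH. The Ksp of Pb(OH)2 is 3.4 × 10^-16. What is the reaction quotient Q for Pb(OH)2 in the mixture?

1.4 × 10^-11

Total volume = 260 + 265 = 525 mL.
[Pb^2+] = 5.0 × 10^-4 × (260/525) = 2.48 × 10^-4 M
[OH^-] = 4.7 x 10^-4 × (265/525) = 2.37 x 10^-4 M
Pb(OH)2(s) <=> Pb^2+ + 2 OH^-, so Q = [Pb^2+][OH^-]^2
Q = (2.48 × 10^-4)(2.37 × 10^-4)^2 = 1.4 × 10^-11
Q > Ksp, so Pb(OH)2 will precipitate.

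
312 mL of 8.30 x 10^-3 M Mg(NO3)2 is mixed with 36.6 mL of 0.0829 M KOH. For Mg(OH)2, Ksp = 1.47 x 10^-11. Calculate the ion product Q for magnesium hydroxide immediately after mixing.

Total volume = 312 + 36.6 = 348.6 mL.
[Mg^2+] = 8.30 × 10^-3 × (312/348.6) = 7.429 × 10^-3 M
[OH^-] = 8.29 x 10^-2 × (36.6/348.6) = 8.704 × 10^-3 M
Mg(OH)2(s) <=> Mg^2+ + 2 OH^-, so Q = [Mg^2+][OH^-]^2
Q = (7.429 x 10^-3)(8.704 × 10^-3)^2 = 5.63 × 10^-7
Q > Ksp, so Mg(OH)2 will precipitate.

Q ≈ 5.63 × 10^-7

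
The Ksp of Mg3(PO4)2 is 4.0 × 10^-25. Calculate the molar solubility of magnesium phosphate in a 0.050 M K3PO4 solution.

Mg3(PO4)2(s) ⇌ 3 Mg^2+(aq) + 2 PO4^3-(aq)
Ksp = [Mg^2+]^3[PO4^3-]^2
Let s be the molar solubility in this solution. [Mg^2+] = 3s, [PO4^3-] = 0.050 + 2s ≈ 0.050 (common-ion effect: PO4^3- is already 0.050 M).
Ksp ≈ (3s)^3 × (0.050)^2
s = 1.8 × 10^-8 M
Check: 2s = 3.6 x 10^-8 ≪ 0.050, so the approximation is valid.

s = 1.8 × 10^-8 M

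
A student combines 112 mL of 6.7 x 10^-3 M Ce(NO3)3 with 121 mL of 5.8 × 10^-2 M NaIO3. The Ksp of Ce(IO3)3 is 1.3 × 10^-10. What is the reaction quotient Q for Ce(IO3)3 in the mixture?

Total volume = 112 + 121 = 233 mL.
[Ce^3+] = 6.7 × 10^-3 × (112/233) = 3.22 x 10^-3 M
[IO3^-] = 5.8 × 10^-2 × (121/233) = 3.01 × 10^-2 M
Ce(IO3)3(s) <=> Ce^3+ + 3 IO3^-, so Q = [Ce^3+][IO3^-]^3
Q = (3.22 x 10^-3)(3.01 × 10^-2)^3 = 8.8 × 10^-8
Q > Ksp, so Ce(IO3)3 will precipitate.

8.8 × 10^-8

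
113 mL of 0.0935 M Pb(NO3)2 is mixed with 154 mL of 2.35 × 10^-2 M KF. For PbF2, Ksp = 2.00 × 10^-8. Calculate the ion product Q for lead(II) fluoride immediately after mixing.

Q = 7.27 × 10^-6

Total volume = 113 + 154 = 267 mL.
[Pb^2+] = 9.35 x 10^-2 × (113/267) = 3.957 x 10^-2 M
[F^-] = 2.35 x 10^-2 × (154/267) = 1.355 × 10^-2 M
PbF2(s) ⇌ Pb^2+(aq) + 2 F^-(aq), so Q = [Pb^2+][F^-]^2
Q = (3.957 × 10^-2)(1.355 × 10^-2)^2 = 7.27 x 10^-6
Q > Ksp, so PbF2 will precipitate.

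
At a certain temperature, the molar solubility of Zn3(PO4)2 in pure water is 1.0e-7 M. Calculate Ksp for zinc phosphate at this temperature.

1.1 × 10^-33

Zn3(PO4)2(s) <=> 3 Zn^2+ + 2 PO4^3-
Let s = molar solubility. Then [Zn^2+] = 3s and [PO4^3-] = 2s.
Ksp = [Zn^2+]^3[PO4^3-]^2
So Ksp = (3s)^3 × (2s)^2 = 108s^5
With s = 1.0 × 10^-7: Ksp = 1.1 × 10^-33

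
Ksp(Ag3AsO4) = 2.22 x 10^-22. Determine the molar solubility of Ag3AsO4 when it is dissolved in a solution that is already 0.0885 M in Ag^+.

3.20 x 10^-19 M

Ag3AsO4(s) ⇌ 3 Ag^+(aq) + AsO4^3-(aq)
Ksp = [Ag^+]^3[AsO4^3-]
Let s be the molar solubility in this solution. [Ag^+] = 0.0885 + 3s ≈ 0.0885, [AsO4^3-] = s (Ksp is small, so little additional dissolves).
Ksp ≈ (0.0885)^3 × s
s = 3.20 × 10^-19 M
Check: 3s = 9.6 × 10^-19 ≪ 0.0885, so the approximation is valid.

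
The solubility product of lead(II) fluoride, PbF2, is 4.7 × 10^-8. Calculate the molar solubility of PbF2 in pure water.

PbF2(s) ⇌ Pb^2+ + 2 F^-
Ksp = [Pb^2+][F^-]^2
With molar solubility s: [Pb^2+] = s, [F^-] = 2s.
Substituting: Ksp = s(2s)^2 = 4s^3
s^3 = 4.7 × 10^-8 / 4, so s = 2.3 x 10^-3 M

s ≈ 2.3 x 10^-3 M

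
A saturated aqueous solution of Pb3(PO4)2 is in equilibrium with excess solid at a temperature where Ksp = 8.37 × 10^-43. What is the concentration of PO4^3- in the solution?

[PO4^3-] = 3.01 x 10^-9 M

Pb3(PO4)2(s) ⇌ 3 Pb^2+ + 2 PO4^3-
Ksp = [Pb^2+]^3[PO4^3-]^2
Let s = molar solubility. Then [Pb^2+] = 3s and [PO4^3-] = 2s.
Ksp = (3s)^3(2s)^2 = 108s^5
s = (8.37 × 10^-43 / 108)^(1/5) = 1.506 × 10^-9 M
[PO4^3-] = 2s = 3.01 × 10^-9 M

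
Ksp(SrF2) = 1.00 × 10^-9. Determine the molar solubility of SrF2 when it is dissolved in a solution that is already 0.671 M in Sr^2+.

SrF2(s) ⇌ Sr^2+(aq) + 2 F^-(aq)
Ksp = [Sr^2+][F^-]^2
Let s be the molar solubility in this solution. [Sr^2+] = 0.671 + s ≈ 0.671, [F^-] = 2s (Ksp is small, so little additional dissolves).
Ksp ≈ 0.671 × (2s)^2
s = 1.93 × 10^-5 M
Check: s = 1.9 × 10^-5 ≪ 0.671, so the approximation is valid.

1.93 × 10^-5 M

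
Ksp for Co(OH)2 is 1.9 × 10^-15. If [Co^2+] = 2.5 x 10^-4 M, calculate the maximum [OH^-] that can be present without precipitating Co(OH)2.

Co(OH)2(s) <=> Co^2+ + 2 OH^-
Ksp = [Co^2+][OH^-]^2
Precipitation begins when Q = Ksp. With [Co^2+] = 2.5 x 10^-4 M:
1.9 × 10^-15 = (2.5 x 10^-4) × [OH^-]^2
[OH^-] = (1.9 × 10^-15 / 2.5 × 10^-4)^(1/2) = 2.8 × 10^-6 M

2.8e-6 M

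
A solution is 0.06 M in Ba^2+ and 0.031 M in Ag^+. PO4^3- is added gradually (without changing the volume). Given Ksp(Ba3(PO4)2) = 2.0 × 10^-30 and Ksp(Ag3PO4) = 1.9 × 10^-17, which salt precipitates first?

Ba3(PO4)2

Precipitation of each salt starts when its ion product equals its Ksp.
For Ba3(PO4)2: 2.0 × 10^-30 = (0.06)^3 × [PO4^3-]^2  ⇒  [PO4^3-] = 9.6 × 10^-14 M.
For Ag3PO4: 1.9 × 10^-17 = (0.031)^3 × [PO4^3-]  ⇒  [PO4^3-] = 6.4 × 10^-13 M.
The salt with the lower threshold [PO4^3-] precipitates first: Ba3(PO4)2.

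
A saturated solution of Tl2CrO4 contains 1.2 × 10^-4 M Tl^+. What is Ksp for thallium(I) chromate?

Tl2CrO4(s) ⇌ 2 Tl^+(aq) + CrO4^2-(aq)
Stoichiometry gives [CrO4^2-] = (1/2)[Tl^+] = 6.00 x 10^-5 M.
Ksp = [Tl^+]^2[CrO4^2-]
Ksp = (1.2 × 10^-4)^2 × 6.00 × 10^-5 = 8.6 × 10^-13

Ksp ≈ 8.6 x 10^-13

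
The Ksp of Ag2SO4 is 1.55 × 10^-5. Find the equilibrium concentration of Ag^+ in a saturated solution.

Ag2SO4(s) ⇌ 2 Ag^+ + SO4^2-
Ksp = [Ag^+]^2[SO4^2-]
Let s = molar solubility. Then [Ag^+] = 2s and [SO4^2-] = s.
Ksp = (2s)^2s = 4s^3
s = (1.55 × 10^-5 / 4)^(1/3) = 1.571 × 10^-2 M
[Ag^+] = 2s = 3.14 x 10^-2 M

3.14e-2 M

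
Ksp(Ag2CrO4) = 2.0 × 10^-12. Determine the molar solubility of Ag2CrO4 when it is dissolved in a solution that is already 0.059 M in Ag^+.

s ≈ 5.7 × 10^-10 M

Ag2CrO4(s) ⇌ 2 Ag^+(aq) + CrO4^2-(aq)
Ksp = [Ag^+]^2[CrO4^2-]
Let s = moles of Ag2CrO4 that dissolve per litre. [Ag^+] = 0.059 + 2s ≈ 0.059, [CrO4^2-] = s (common-ion effect: Ag^+ is already 0.059 M).
Ksp ≈ (0.059)^2 × s
s = 5.7 × 10^-10 M
Check: 2s = 1.1 x 10^-9 ≪ 0.059, so the approximation is valid.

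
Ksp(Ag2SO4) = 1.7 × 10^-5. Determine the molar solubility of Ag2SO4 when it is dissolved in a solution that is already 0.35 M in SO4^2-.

s = 3.5 x 10^-3 M

Ag2SO4(s) ⇌ 2 Ag^+(aq) + SO4^2-(aq)
Ksp = [Ag^+]^2[SO4^2-]
Let s = moles of Ag2SO4 that dissolve per litre. [Ag^+] = 2s, [SO4^2-] = 0.35 + s ≈ 0.35 (common-ion effect: SO4^2- is already 0.35 M).
Ksp ≈ (2s)^2 × 0.35
s = 3.5 × 10^-3 M
Check: s = 3.5 x 10^-3 ≪ 0.35, so the approximation is valid.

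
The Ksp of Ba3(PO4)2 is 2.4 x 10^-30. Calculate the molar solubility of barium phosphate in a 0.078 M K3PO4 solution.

s ≈ 2.4 × 10^-10 M

Ba3(PO4)2(s) ⇌ 3 Ba^2+(aq) + 2 PO4^3-(aq)
Ksp = [Ba^2+]^3[PO4^3-]^2
Let s = moles of Ba3(PO4)2 that dissolve per litre. [Ba^2+] = 3s, [PO4^3-] = 0.078 + 2s ≈ 0.078 (Ksp is small, so little additional dissolves).
Ksp ≈ (3s)^3 × (0.078)^2
s = 2.4 × 10^-10 M
Check: 2s = 4.9 × 10^-10 ≪ 0.078, so the approximation is valid.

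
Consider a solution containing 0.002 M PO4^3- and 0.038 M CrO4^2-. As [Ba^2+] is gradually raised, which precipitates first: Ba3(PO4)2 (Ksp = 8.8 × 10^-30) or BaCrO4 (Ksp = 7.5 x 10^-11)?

BaCrO4

Precipitation of each salt starts when its ion product equals its Ksp.
For Ba3(PO4)2: 8.8 × 10^-30 = (0.002)^2 × [Ba^2+]^3  ⇒  [Ba^2+] = 1.3 × 10^-8 M.
For BaCrO4: 7.5 x 10^-11 = 0.038 × [Ba^2+]  ⇒  [Ba^2+] = 2.0 × 10^-9 M.
The salt with the lower threshold [Ba^2+] precipitates first: BaCrO4.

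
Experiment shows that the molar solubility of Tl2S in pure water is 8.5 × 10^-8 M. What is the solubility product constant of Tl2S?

2.5 x 10^-21

Tl2S(s) ⇌ 2 Tl^+(aq) + S^2-(aq)
Let s = molar solubility. Then [Tl^+] = 2s and [S^2-] = s.
Ksp = [Tl^+]^2[S^2-]
Ksp = (2s)^2s = 4s^3
Ksp = 4 × (8.5 x 10^-8)^3 = 2.5 x 10^-21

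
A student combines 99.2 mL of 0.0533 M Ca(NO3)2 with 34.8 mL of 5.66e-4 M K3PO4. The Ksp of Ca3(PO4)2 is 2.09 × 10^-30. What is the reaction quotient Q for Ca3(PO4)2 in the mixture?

Q ≈ 1.33e-12

Total volume = 99.2 + 34.8 = 134 mL.
[Ca^2+] = 5.33 × 10^-2 × (99.2/134) = 3.946 x 10^-2 M
[PO4^3-] = 5.66 × 10^-4 × (34.8/134) = 1.470 x 10^-4 M
Ca3(PO4)2(s) ⇌ 3 Ca^2+(aq) + 2 PO4^3-(aq), so Q = [Ca^2+]^3[PO4^3-]^2
Q = (3.946 × 10^-2)^3(1.470 × 10^-4)^2 = 1.33 × 10^-12
Q > Ksp, so Ca3(PO4)2 will precipitate.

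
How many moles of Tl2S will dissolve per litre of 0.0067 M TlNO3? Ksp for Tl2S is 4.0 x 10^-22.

Tl2S(s) ⇌ 2 Tl^+(aq) + S^2-(aq)
Ksp = [Tl^+]^2[S^2-]
Let s = moles of Tl2S that dissolve per litre. [Tl^+] = 0.0067 + 2s ≈ 0.0067, [S^2-] = s (since Tl^+ from TlNO3 dominates).
Ksp ≈ (0.0067)^2 × s
s = 8.9 x 10^-18 M
Check: 2s = 1.8 × 10^-17 ≪ 0.0067, so the approximation is valid.

8.9e-18 M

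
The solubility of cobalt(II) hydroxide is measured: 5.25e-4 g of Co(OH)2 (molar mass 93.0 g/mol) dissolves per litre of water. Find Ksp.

Ksp ≈ 7.20 × 10^-16

Molar solubility s = (5.25 × 10^-4 g/L) / (93.0 g/mol) = 5.645 x 10^-6 M.
Co(OH)2(s) <=> Co^2+ + 2 OH^-
With molar solubility s: [Co^2+] = s, [OH^-] = 2s.
Ksp = [Co^2+][OH^-]^2
Substituting: Ksp = s(2s)^2 = 4s^3
With s = 5.645 x 10^-6: Ksp = 7.20 x 10^-16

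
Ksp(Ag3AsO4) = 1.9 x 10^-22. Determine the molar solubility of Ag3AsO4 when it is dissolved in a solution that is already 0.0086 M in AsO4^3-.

s = 9.4 × 10^-8 M

Ag3AsO4(s) <=> 3 Ag^+(aq) + AsO4^3-(aq)
Ksp = [Ag^+]^3[AsO4^3-]
Let s be the molar solubility in this solution. [Ag^+] = 3s, [AsO4^3-] = 0.0086 + s ≈ 0.0086 (since the AsO4^3- already present dominates).
Ksp ≈ (3s)^3 × 0.0086
s = 9.4 × 10^-8 M
Check: s = 9.4 × 10^-8 ≪ 0.0086, so the approximation is valid.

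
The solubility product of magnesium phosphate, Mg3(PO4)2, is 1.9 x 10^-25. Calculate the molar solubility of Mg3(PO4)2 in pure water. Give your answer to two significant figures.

4.5 × 10^-6 M

Mg3(PO4)2(s) <=> 3 Mg^2+(aq) + 2 PO4^3-(aq)
Ksp = [Mg^2+]^3[PO4^3-]^2
If s mol/L of Mg3(PO4)2 dissolves, [Mg^2+] = 3s and [PO4^3-] = 2s.
Substituting: Ksp = (3s)^3(2s)^2 = 108s^5
s^5 = 1.9 x 10^-25 / 108, so s = 4.5 × 10^-6 M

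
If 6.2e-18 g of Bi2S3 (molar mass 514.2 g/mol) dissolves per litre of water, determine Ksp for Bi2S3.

Ksp = 2.8 x 10^-98

Molar solubility s = (6.2 × 10^-18 g/L) / (514.2 g/mol) = 1.21 × 10^-20 M.
Bi2S3(s) ⇌ 2 Bi^3+ + 3 S^2-
With molar solubility s: [Bi^3+] = 2s, [S^2-] = 3s.
Ksp = [Bi^3+]^2[S^2-]^3
Substituting: Ksp = (2s)^2(3s)^3 = 108s^5
With s = 1.21 x 10^-20: Ksp = 2.8 × 10^-98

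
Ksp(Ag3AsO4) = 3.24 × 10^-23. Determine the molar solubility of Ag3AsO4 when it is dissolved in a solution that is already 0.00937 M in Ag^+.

Ag3AsO4(s) <=> 3 Ag^+(aq) + AsO4^3-(aq)
Ksp = [Ag^+]^3[AsO4^3-]
If s mol/L dissolves here, [Ag^+] = 0.00937 + 3s ≈ 0.00937, [AsO4^3-] = s (since the Ag^+ already present dominates).
Ksp ≈ (0.00937)^3 × s
s = 3.94 × 10^-17 M
Check: 3s = 1.2 × 10^-16 ≪ 0.00937, so the approximation is valid.

3.94 x 10^-17 M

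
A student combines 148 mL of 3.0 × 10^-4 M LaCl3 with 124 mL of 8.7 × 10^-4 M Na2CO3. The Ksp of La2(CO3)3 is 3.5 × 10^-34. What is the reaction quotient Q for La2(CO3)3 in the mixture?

Q = 1.7e-18

Total volume = 148 + 124 = 272 mL.
[La^3+] = 3.0 x 10^-4 × (148/272) = 1.63 × 10^-4 M
[CO3^2-] = 8.7 x 10^-4 × (124/272) = 3.97 x 10^-4 M
La2(CO3)3(s) ⇌ 2 La^3+(aq) + 3 CO3^2-(aq), so Q = [La^3+]^2[CO3^2-]^3
Q = (1.63 × 10^-4)^2(3.97 x 10^-4)^3 = 1.7 × 10^-18
Q > Ksp, so La2(CO3)3 will precipitate.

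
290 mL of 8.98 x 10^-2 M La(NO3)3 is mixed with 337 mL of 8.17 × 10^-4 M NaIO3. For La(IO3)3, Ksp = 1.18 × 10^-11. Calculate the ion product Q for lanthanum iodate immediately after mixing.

Total volume = 290 + 337 = 627 mL.
[La^3+] = 8.98 × 10^-2 × (290/627) = 4.153 x 10^-2 M
[IO3^-] = 8.17 × 10^-4 × (337/627) = 4.391 x 10^-4 M
La(IO3)3(s) ⇌ La^3+(aq) + 3 IO3^-(aq), so Q = [La^3+][IO3^-]^3
Q = (4.153 × 10^-2)(4.391 × 10^-4)^3 = 3.52 × 10^-12
Q < Ksp, so no precipitate of La(IO3)3 forms.

Q = 3.52 × 10^-12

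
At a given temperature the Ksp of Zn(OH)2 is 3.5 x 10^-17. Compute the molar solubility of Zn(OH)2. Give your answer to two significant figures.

s ≈ 2.1 × 10^-6 M

Zn(OH)2(s) <=> Zn^2+(aq) + 2 OH^-(aq)
Ksp = [Zn^2+][OH^-]^2
Let s = molar solubility. Then [Zn^2+] = s and [OH^-] = 2s.
Ksp = s(2s)^2 = 4s^3
Solving, s = (3.5 x 10^-17/4)^(1/3) = 2.1 x 10^-6 M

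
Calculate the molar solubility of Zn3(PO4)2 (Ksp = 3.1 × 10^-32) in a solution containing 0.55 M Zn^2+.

Zn3(PO4)2(s) ⇌ 3 Zn^2+(aq) + 2 PO4^3-(aq)
Ksp = [Zn^2+]^3[PO4^3-]^2
If s mol/L dissolves here, [Zn^2+] = 0.55 + 3s ≈ 0.55, [PO4^3-] = 2s (Ksp is small, so little additional dissolves).
Ksp ≈ (0.55)^3 × (2s)^2
s = 2.2 × 10^-16 M
Check: 3s = 6.5 × 10^-16 ≪ 0.55, so the approximation is valid.

s = 2.2e-16 M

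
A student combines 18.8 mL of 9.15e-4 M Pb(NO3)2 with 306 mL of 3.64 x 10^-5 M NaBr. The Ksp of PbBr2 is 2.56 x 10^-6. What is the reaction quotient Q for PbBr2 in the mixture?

Total volume = 18.8 + 306 = 324.8 mL.
[Pb^2+] = 9.15 x 10^-4 × (18.8/324.8) = 5.296 × 10^-5 M
[Br^-] = 3.64 × 10^-5 × (306/324.8) = 3.429 × 10^-5 M
PbBr2(s) <=> Pb^2+(aq) + 2 Br^-(aq), so Q = [Pb^2+][Br^-]^2
Q = (5.296 × 10^-5)(3.429 × 10^-5)^2 = 6.23 × 10^-14
Q < Ksp, so no precipitate of PbBr2 forms.

6.23 x 10^-14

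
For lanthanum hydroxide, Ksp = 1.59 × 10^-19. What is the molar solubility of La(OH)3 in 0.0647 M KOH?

5.87 × 10^-16 M

La(OH)3(s) <=> La^3+(aq) + 3 OH^-(aq)
Ksp = [La^3+][OH^-]^3
Let s be the molar solubility in this solution. [La^3+] = s, [OH^-] = 0.0647 + 3s ≈ 0.0647 (Ksp is small, so little additional dissolves).
Ksp ≈ s × (0.0647)^3
s = 5.87 × 10^-16 M
Check: 3s = 1.8 × 10^-15 ≪ 0.0647, so the approximation is valid.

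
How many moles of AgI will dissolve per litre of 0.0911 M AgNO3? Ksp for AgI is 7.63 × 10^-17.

s = 8.38 x 10^-16 M

AgI(s) ⇌ Ag^+ + I^-
Ksp = [Ag^+][I^-]
Let s = moles of AgI that dissolve per litre. [Ag^+] = 0.0911 + s ≈ 0.0911, [I^-] = s (Ksp is small, so little additional dissolves).
Ksp ≈ 0.0911 × s
s = 8.38 x 10^-16 M
Check: s = 8.4 × 10^-16 ≪ 0.0911, so the approximation is valid.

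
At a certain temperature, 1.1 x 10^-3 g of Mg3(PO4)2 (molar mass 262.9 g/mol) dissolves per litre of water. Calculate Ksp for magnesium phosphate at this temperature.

Molar solubility s = (1.1 × 10^-3 g/L) / (262.9 g/mol) = 4.18 x 10^-6 M.
Mg3(PO4)2(s) ⇌ 3 Mg^2+ + 2 PO4^3-
Let s = molar solubility. Then [Mg^2+] = 3s and [PO4^3-] = 2s.
Ksp = [Mg^2+]^3[PO4^3-]^2
Ksp = (3s)^3(2s)^2 = 108s^5
With s = 4.18 × 10^-6: Ksp = 1.4 × 10^-25

1.4e-25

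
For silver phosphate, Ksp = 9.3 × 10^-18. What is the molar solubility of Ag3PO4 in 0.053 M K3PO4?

Ag3PO4(s) ⇌ 3 Ag^+(aq) + PO4^3-(aq)
Ksp = [Ag^+]^3[PO4^3-]
Let s = moles of Ag3PO4 that dissolve per litre. [Ag^+] = 3s, [PO4^3-] = 0.053 + s ≈ 0.053 (common-ion effect: PO4^3- is already 0.053 M).
Ksp ≈ (3s)^3 × 0.053
s = 1.9 × 10^-6 M
Check: s = 1.9 x 10^-6 ≪ 0.053, so the approximation is valid.

1.9 × 10^-6 M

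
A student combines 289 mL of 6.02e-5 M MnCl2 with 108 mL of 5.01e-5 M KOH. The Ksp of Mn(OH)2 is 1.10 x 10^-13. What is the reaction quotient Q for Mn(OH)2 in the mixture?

Total volume = 289 + 108 = 397 mL.
[Mn^2+] = 6.02 × 10^-5 × (289/397) = 4.382 × 10^-5 M
[OH^-] = 5.01 x 10^-5 × (108/397) = 1.363 × 10^-5 M
Mn(OH)2(s) ⇌ Mn^2+(aq) + 2 OH^-(aq), so Q = [Mn^2+][OH^-]^2
Q = (4.382 × 10^-5)(1.363 x 10^-5)^2 = 8.14 × 10^-15
Q < Ksp, so no precipitate of Mn(OH)2 forms.

8.14e-15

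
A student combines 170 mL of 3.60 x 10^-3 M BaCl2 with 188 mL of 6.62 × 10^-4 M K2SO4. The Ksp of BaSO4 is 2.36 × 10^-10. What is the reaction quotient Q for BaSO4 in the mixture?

Total volume = 170 + 188 = 358 mL.
[Ba^2+] = 3.60 × 10^-3 × (170/358) = 1.709 x 10^-3 M
[SO4^2-] = 6.62 × 10^-4 × (188/358) = 3.476 × 10^-4 M
BaSO4(s) ⇌ Ba^2+ + SO4^2-, so Q = [Ba^2+][SO4^2-]
Q = (1.709 x 10^-3)(3.476 x 10^-4) = 5.94 × 10^-7
Q > Ksp, so BaSO4 will precipitate.

Q = 5.94 x 10^-7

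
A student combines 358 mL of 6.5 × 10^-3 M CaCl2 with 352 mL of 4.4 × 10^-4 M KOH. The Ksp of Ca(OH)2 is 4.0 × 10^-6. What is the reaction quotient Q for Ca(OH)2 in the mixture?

Total volume = 358 + 352 = 710 mL.
[Ca^2+] = 6.5 x 10^-3 × (358/710) = 3.28 × 10^-3 M
[OH^-] = 4.4 x 10^-4 × (352/710) = 2.18 × 10^-4 M
Ca(OH)2(s) ⇌ Ca^2+ + 2 OH^-, so Q = [Ca^2+][OH^-]^2
Q = (3.28 x 10^-3)(2.18 x 10^-4)^2 = 1.6 × 10^-10
Q < Ksp, so no precipitate of Ca(OH)2 forms.

Q = 1.6 x 10^-10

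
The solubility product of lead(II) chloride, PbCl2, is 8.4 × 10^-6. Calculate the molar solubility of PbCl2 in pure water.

PbCl2(s) ⇌ Pb^2+(aq) + 2 Cl^-(aq)
Ksp = [Pb^2+][Cl^-]^2
Let s = molar solubility. Then [Pb^2+] = s and [Cl^-] = 2s.
So Ksp = s × (2s)^2 = 4s^3
s = (8.4 × 10^-6 / 4)^(1/3) = 1.3 × 10^-2 M

0.013 M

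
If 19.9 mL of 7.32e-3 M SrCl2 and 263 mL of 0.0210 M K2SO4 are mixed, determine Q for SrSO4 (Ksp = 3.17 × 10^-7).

Total volume = 19.9 + 263 = 282.9 mL.
[Sr^2+] = 7.32 × 10^-3 × (19.9/282.9) = 5.149 × 10^-4 M
[SO4^2-] = 2.10 × 10^-2 × (263/282.9) = 1.952 × 10^-2 M
SrSO4(s) ⇌ Sr^2+(aq) + SO4^2-(aq), so Q = [Sr^2+][SO4^2-]
Q = (5.149 × 10^-4)(1.952 × 10^-2) = 1.01 × 10^-5
Q > Ksp, so SrSO4 will precipitate.

1.01 × 10^-5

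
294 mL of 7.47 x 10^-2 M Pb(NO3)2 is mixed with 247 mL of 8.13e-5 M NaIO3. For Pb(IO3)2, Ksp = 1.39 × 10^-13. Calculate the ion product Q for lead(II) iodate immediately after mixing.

Q ≈ 5.59 x 10^-11

Total volume = 294 + 247 = 541 mL.
[Pb^2+] = 7.47 × 10^-2 × (294/541) = 4.059 × 10^-2 M
[IO3^-] = 8.13 x 10^-5 × (247/541) = 3.712 × 10^-5 M
Pb(IO3)2(s) ⇌ Pb^2+ + 2 IO3^-, so Q = [Pb^2+][IO3^-]^2
Q = (4.059 × 10^-2)(3.712 × 10^-5)^2 = 5.59 × 10^-11
Q > Ksp, so Pb(IO3)2 will precipitate.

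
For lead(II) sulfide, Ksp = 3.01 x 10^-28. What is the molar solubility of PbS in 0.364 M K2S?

s = 8.27 × 10^-28 M

PbS(s) <=> Pb^2+(aq) + S^2-(aq)
Ksp = [Pb^2+][S^2-]
Let s be the molar solubility in this solution. [Pb^2+] = s, [S^2-] = 0.364 + s ≈ 0.364 (Ksp is small, so little additional dissolves).
Ksp ≈ s × 0.364
s = 8.27 x 10^-28 M
Check: s = 8.3 × 10^-28 ≪ 0.364, so the approximation is valid.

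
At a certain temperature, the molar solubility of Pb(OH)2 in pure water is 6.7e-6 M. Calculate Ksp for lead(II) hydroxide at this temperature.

Ksp = 1.2 × 10^-15

Pb(OH)2(s) <=> Pb^2+(aq) + 2 OH^-(aq)
If s mol/L of Pb(OH)2 dissolves, [Pb^2+] = s and [OH^-] = 2s.
Ksp = [Pb^2+][OH^-]^2
Ksp = s(2s)^2 = 4s^3
With s = 6.7 x 10^-6: Ksp = 1.2 x 10^-15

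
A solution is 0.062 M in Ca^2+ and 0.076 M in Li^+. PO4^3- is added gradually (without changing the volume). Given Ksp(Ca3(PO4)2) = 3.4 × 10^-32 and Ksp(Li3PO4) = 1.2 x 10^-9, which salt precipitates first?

Each salt begins to precipitate when Q = Ksp, i.e. when [PO4^3-] reaches its threshold.
For Ca3(PO4)2: 3.4 × 10^-32 = (0.062)^3 × [PO4^3-]^2  ⇒  [PO4^3-] = 1.2 × 10^-14 M.
For Li3PO4: 1.2 x 10^-9 = (0.076)^3 × [PO4^3-]  ⇒  [PO4^3-] = 2.7 x 10^-6 M.
The salt with the lower threshold [PO4^3-] precipitates first: Ca3(PO4)2.

Ca3(PO4)2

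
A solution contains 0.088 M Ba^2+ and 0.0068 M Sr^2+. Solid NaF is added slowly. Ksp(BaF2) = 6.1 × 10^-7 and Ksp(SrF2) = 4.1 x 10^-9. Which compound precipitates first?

SrF2

Precipitation of each salt starts when its ion product equals its Ksp.
For BaF2: 6.1 × 10^-7 = 0.088 × [F^-]^2  ⇒  [F^-] = 2.6 × 10^-3 M.
For SrF2: 4.1 x 10^-9 = 0.0068 × [F^-]^2  ⇒  [F^-] = 7.8 × 10^-4 M.
The salt with the lower threshold [F^-] precipitates first: SrF2.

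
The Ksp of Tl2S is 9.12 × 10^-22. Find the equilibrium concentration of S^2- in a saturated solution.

6.11 × 10^-8 M

Tl2S(s) <=> 2 Tl^+(aq) + S^2-(aq)
Ksp = [Tl^+]^2[S^2-]
For each mole of Tl2S that dissolves: [Tl^+] = 2s, [S^2-] = s.
Substituting: Ksp = (2s)^2s = 4s^3
s^3 = 9.12 × 10^-22 / 4, so s = 6.109 × 10^-8 M
[S^2-] = s = 6.11 × 10^-8 M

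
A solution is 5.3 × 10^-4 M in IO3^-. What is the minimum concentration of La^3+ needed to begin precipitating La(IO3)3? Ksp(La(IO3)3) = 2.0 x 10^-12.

[La^3+] = 1.3 x 10^-2 M

La(IO3)3(s) <=> La^3+ + 3 IO3^-
Ksp = [La^3+][IO3^-]^3
Precipitation begins when Q = Ksp. With [IO3^-] = 5.3 × 10^-4 M:
2.0 x 10^-12 = (5.3 × 10^-4)^3 × [La^3+]
[La^3+] = (2.0 x 10^-12 / 1.49 x 10^-10) = 1.3 x 10^-2 M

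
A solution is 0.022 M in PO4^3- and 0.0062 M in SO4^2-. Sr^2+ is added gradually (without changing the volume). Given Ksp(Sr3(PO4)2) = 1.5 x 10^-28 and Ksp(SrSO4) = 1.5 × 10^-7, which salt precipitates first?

Each salt begins to precipitate when Q = Ksp, i.e. when [Sr^2+] reaches its threshold.
For Sr3(PO4)2: 1.5 x 10^-28 = (0.022)^2 × [Sr^2+]^3  ⇒  [Sr^2+] = 6.8 × 10^-9 M.
For SrSO4: 1.5 × 10^-7 = 0.0062 × [Sr^2+]  ⇒  [Sr^2+] = 2.4 × 10^-5 M.
The salt with the lower threshold [Sr^2+] precipitates first: Sr3(PO4)2.

Sr3(PO4)2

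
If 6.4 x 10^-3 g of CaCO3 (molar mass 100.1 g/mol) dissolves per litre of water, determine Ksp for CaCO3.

Molar solubility s = (6.4 x 10^-3 g/L) / (100.1 g/mol) = 6.39 × 10^-5 M.
CaCO3(s) <=> Ca^2+ + CO3^2-
With molar solubility s: [Ca^2+] = s, [CO3^2-] = s.
Ksp = [Ca^2+][CO3^2-]
Ksp = (s)(s) = s^2
Ksp = (6.39 × 10^-5)^2 = 4.1 × 10^-9

4.1e-9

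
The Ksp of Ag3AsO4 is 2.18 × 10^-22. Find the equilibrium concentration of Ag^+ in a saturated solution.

Ag3AsO4(s) ⇌ 3 Ag^+(aq) + AsO4^3-(aq)
Ksp = [Ag^+]^3[AsO4^3-]
Let s = molar solubility. Then [Ag^+] = 3s and [AsO4^3-] = s.
Substituting: Ksp = (3s)^3s = 27s^4
Solving, s = (2.18 × 10^-22/27)^(1/4) = 1.686 x 10^-6 M
[Ag^+] = 3s = 5.06 x 10^-6 M

[Ag^+] = 5.06e-6 M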